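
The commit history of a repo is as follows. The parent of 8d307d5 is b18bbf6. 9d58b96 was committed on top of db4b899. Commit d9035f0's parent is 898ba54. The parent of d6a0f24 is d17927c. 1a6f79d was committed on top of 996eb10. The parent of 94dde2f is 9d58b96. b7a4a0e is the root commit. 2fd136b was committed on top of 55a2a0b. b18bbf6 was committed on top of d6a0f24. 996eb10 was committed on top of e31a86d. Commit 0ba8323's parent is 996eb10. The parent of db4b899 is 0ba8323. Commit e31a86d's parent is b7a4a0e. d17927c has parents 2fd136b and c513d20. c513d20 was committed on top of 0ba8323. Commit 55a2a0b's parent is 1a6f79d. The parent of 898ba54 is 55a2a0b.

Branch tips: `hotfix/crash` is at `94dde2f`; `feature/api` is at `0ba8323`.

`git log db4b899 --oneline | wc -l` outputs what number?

Walking parent pointers from db4b899: reachable set = {0ba8323, 996eb10, b7a4a0e, db4b899, e31a86d}.
That is 5 commits.

5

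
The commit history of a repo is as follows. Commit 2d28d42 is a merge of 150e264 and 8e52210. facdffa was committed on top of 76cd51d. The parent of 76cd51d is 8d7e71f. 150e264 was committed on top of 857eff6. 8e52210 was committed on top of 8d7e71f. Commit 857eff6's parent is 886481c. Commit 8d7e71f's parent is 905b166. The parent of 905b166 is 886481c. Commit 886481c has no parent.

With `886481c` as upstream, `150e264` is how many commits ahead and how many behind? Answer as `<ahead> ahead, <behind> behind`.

2 ahead, 0 behind

Reachable from 150e264: {150e264, 857eff6, 886481c}.
Reachable from 886481c: {886481c}.
Only in 150e264's history (ahead): {150e264, 857eff6} — 2.
Only in 886481c's history (behind): {} — 0.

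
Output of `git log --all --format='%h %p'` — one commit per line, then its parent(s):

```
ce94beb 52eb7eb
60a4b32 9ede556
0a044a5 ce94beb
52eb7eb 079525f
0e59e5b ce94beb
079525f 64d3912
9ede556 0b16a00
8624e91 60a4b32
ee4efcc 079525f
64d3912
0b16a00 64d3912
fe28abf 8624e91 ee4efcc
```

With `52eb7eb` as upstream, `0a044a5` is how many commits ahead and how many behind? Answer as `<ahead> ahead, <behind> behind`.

Reachable from 0a044a5: {079525f, 0a044a5, 52eb7eb, 64d3912, ce94beb}.
Reachable from 52eb7eb: {079525f, 52eb7eb, 64d3912}.
Only in 0a044a5's history (ahead): {0a044a5, ce94beb} — 2.
Only in 52eb7eb's history (behind): {} — 0.

2 ahead, 0 behind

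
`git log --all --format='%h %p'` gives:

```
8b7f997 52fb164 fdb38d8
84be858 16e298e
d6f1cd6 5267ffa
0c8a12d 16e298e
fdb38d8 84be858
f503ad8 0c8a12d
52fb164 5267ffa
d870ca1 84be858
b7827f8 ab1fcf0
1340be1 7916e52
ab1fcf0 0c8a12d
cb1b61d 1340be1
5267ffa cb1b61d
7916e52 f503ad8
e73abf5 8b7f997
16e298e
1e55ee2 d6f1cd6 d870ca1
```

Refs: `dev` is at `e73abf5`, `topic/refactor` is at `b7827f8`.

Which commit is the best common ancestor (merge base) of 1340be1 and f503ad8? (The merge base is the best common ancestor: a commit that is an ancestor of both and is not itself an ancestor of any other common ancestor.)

f503ad8

Ancestors of 1340be1: {0c8a12d, 1340be1, 16e298e, 7916e52, f503ad8}.
Ancestors of f503ad8: {0c8a12d, 16e298e, f503ad8}.
Common ancestors: {0c8a12d, 16e298e, f503ad8}.
Among these, f503ad8 is not an ancestor of any other common ancestor — it is the merge base.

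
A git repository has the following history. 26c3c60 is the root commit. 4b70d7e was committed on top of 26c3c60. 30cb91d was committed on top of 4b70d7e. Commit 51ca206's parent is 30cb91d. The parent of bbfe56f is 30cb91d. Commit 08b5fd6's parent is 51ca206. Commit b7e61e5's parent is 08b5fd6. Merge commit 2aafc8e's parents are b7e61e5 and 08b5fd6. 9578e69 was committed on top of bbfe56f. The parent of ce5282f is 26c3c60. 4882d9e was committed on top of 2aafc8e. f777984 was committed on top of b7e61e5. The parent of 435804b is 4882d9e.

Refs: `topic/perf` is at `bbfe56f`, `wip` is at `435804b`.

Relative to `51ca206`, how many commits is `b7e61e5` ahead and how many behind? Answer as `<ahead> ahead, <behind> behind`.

2 ahead, 0 behind

Reachable from b7e61e5: {08b5fd6, 26c3c60, 30cb91d, 4b70d7e, 51ca206, b7e61e5}.
Reachable from 51ca206: {26c3c60, 30cb91d, 4b70d7e, 51ca206}.
Only in b7e61e5's history (ahead): {08b5fd6, b7e61e5} — 2.
Only in 51ca206's history (behind): {} — 0.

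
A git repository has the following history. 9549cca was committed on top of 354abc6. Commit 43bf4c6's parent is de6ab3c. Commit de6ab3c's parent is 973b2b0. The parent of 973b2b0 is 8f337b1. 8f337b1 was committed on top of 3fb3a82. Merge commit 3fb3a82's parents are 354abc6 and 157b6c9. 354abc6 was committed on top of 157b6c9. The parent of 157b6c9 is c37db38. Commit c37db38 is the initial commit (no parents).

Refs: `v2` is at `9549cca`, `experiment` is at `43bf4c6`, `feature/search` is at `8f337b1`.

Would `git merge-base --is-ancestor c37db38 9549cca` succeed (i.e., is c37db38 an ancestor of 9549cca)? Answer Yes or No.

Ancestors of 9549cca (commits reachable by following parents): {157b6c9, 354abc6, 9549cca, c37db38}.
c37db38 is in that set, so it is an ancestor of 9549cca.

Yes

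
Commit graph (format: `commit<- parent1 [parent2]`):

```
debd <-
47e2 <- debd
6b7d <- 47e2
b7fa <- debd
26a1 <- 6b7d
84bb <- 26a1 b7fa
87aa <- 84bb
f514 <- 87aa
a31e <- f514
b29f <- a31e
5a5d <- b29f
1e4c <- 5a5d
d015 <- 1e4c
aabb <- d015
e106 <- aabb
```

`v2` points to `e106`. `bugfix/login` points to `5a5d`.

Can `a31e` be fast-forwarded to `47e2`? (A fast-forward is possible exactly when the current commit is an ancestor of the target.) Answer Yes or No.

No

A fast-forward from a31e to 47e2 is possible iff a31e is an ancestor of 47e2.
Ancestors of 47e2: {47e2, debd}.
a31e is not among them, so fast-forward is not possible.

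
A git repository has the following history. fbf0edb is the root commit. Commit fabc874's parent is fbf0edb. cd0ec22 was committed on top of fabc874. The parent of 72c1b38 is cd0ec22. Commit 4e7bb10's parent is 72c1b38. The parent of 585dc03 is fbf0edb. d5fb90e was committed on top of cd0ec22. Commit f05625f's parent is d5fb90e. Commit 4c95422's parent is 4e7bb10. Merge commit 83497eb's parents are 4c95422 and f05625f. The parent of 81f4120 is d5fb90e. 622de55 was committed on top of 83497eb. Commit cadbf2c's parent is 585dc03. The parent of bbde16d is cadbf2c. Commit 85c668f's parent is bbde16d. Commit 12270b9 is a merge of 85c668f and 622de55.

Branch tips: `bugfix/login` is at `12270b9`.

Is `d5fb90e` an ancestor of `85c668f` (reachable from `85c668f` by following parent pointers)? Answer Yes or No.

No

Ancestors of 85c668f: {585dc03, 85c668f, bbde16d, cadbf2c, fbf0edb}.
d5fb90e is not in that set, so it is not an ancestor of 85c668f.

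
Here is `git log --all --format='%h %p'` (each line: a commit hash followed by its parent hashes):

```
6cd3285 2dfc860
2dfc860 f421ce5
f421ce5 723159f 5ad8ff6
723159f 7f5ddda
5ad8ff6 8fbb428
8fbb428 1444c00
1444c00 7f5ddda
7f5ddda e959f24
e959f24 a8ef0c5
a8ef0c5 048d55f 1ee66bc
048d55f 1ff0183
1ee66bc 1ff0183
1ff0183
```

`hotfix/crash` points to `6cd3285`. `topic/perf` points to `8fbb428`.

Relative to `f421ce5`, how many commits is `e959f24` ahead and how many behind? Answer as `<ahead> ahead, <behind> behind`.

Reachable from e959f24: {048d55f, 1ee66bc, 1ff0183, a8ef0c5, e959f24}.
Reachable from f421ce5: {048d55f, 1444c00, 1ee66bc, 1ff0183, 5ad8ff6, 723159f, 7f5ddda, 8fbb428, a8ef0c5, e959f24, f421ce5}.
Only in e959f24's history (ahead): {} — 0.
Only in f421ce5's history (behind): {1444c00, 5ad8ff6, 723159f, 7f5ddda, 8fbb428, f421ce5} — 6.

0 ahead, 6 behind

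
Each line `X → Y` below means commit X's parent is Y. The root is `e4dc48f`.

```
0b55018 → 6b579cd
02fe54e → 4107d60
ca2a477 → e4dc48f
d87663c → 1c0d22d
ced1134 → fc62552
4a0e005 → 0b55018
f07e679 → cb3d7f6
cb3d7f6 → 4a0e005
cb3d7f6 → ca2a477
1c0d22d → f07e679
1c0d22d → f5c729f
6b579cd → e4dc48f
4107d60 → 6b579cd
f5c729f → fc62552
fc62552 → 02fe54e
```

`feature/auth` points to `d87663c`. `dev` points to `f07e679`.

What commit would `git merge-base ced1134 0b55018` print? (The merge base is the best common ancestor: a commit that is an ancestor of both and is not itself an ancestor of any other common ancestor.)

Ancestors of ced1134: {02fe54e, 4107d60, 6b579cd, ced1134, e4dc48f, fc62552}.
Ancestors of 0b55018: {0b55018, 6b579cd, e4dc48f}.
Common ancestors: {6b579cd, e4dc48f}.
Among these, 6b579cd is not an ancestor of any other common ancestor — it is the merge base.

6b579cd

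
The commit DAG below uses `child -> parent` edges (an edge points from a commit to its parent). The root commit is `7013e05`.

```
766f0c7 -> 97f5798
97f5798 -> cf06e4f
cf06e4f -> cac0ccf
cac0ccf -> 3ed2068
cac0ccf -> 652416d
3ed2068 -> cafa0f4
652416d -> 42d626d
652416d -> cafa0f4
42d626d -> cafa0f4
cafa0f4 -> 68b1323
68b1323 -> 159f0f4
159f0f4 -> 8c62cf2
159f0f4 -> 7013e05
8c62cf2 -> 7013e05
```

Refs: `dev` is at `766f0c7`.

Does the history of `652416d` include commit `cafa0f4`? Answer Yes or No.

Yes

Ancestors of 652416d (commits reachable by following parents): {159f0f4, 42d626d, 652416d, 68b1323, 7013e05, 8c62cf2, cafa0f4}.
cafa0f4 is in that set, so it is an ancestor of 652416d.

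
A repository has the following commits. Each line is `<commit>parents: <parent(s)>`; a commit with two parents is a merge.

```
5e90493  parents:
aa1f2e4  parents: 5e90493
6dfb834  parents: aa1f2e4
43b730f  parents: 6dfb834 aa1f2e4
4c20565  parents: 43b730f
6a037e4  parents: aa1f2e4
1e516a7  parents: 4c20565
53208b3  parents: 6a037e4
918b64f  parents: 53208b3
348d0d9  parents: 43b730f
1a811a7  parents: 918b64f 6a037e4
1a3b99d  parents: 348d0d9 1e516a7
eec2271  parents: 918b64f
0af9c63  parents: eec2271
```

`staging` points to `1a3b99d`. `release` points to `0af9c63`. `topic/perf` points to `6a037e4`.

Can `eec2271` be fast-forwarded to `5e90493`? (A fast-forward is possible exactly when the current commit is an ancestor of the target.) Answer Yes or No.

No

A fast-forward from eec2271 to 5e90493 is possible iff eec2271 is an ancestor of 5e90493.
Ancestors of 5e90493: {5e90493}.
eec2271 is not among them, so fast-forward is not possible.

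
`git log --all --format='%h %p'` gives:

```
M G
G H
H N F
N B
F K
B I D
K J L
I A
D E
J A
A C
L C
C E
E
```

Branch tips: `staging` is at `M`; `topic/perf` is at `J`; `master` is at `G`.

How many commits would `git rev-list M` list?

Walking parent pointers from M: reachable set = {A, B, C, D, E, F, G, H, I, J, K, L, M, N}.
That is 14 commits.

14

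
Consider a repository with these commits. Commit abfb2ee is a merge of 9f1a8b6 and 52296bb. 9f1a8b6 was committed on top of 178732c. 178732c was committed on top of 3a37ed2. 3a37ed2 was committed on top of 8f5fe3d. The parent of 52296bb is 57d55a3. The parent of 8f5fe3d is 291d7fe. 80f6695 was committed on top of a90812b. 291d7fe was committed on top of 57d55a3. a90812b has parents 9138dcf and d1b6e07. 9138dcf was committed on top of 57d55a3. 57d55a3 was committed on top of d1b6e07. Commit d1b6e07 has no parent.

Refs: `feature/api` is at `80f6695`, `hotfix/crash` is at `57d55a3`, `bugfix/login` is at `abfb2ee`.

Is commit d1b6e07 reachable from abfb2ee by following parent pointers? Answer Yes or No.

Ancestors of abfb2ee (commits reachable by following parents): {178732c, 291d7fe, 3a37ed2, 52296bb, 57d55a3, 8f5fe3d, 9f1a8b6, abfb2ee, d1b6e07}.
d1b6e07 is in that set, so it is an ancestor of abfb2ee.

Yes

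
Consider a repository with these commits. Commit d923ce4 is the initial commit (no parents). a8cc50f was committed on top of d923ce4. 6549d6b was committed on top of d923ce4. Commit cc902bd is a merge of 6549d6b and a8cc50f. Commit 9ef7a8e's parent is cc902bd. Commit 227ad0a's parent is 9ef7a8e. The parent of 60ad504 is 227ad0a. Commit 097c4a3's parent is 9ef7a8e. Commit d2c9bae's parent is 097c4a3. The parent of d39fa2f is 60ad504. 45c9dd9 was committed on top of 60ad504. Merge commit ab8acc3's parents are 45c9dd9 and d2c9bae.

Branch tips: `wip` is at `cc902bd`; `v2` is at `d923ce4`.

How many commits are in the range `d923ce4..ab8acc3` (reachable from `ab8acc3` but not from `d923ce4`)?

10

Reachable from ab8acc3: {097c4a3, 227ad0a, 45c9dd9, 60ad504, 6549d6b, 9ef7a8e, a8cc50f, ab8acc3, cc902bd, d2c9bae, d923ce4}.
Reachable from d923ce4: {d923ce4}.
In ab8acc3's history but not d923ce4's: {097c4a3, 227ad0a, 45c9dd9, 60ad504, 6549d6b, 9ef7a8e, a8cc50f, ab8acc3, cc902bd, d2c9bae} — 10 commits.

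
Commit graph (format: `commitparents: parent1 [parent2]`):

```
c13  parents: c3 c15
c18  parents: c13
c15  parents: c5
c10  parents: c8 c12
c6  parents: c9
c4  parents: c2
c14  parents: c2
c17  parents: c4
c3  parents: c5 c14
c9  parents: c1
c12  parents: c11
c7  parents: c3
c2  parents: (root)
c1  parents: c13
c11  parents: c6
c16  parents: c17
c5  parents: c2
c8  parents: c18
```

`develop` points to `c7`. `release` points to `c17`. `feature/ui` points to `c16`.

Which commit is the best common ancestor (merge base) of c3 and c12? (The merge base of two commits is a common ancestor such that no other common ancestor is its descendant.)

Ancestors of c3: {c14, c2, c3, c5}.
Ancestors of c12: {c1, c11, c12, c13, c14, c15, c2, c3, c5, c6, c9}.
Common ancestors: {c14, c2, c3, c5}.
Among these, c3 is not an ancestor of any other common ancestor — it is the merge base.

c3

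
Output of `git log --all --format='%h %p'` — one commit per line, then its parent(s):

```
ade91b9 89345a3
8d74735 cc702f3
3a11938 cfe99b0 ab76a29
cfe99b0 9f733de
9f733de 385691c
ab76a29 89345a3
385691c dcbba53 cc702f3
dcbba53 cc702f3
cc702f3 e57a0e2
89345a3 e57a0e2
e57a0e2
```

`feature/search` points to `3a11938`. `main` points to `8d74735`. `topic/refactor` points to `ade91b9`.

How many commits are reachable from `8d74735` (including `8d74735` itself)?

Walking parent pointers from 8d74735: reachable set = {8d74735, cc702f3, e57a0e2}.
That is 3 commits.

3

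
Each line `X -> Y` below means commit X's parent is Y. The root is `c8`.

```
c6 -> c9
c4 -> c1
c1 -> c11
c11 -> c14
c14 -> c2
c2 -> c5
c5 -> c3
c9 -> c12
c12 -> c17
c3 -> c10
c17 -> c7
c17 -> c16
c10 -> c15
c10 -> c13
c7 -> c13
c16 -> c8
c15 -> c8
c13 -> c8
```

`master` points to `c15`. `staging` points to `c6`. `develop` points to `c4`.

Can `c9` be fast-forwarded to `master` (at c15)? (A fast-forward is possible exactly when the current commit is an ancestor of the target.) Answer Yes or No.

No

A fast-forward from c9 to c15 is possible iff c9 is an ancestor of c15.
Ancestors of c15: {c15, c8}.
c9 is not among them, so fast-forward is not possible.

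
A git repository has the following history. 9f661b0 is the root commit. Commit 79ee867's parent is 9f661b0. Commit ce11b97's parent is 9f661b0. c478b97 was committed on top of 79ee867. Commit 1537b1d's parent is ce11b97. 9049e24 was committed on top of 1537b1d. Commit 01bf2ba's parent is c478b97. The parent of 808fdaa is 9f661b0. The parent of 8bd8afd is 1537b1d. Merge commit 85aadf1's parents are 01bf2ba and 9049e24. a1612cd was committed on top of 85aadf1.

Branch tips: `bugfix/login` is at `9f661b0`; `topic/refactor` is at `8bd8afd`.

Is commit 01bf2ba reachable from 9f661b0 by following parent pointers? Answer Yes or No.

Ancestors of 9f661b0: {9f661b0}.
01bf2ba is not in that set, so it is not an ancestor of 9f661b0.

No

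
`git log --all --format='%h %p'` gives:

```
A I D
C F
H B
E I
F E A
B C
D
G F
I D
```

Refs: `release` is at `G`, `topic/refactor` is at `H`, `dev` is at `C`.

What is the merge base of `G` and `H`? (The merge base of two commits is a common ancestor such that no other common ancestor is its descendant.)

F

Ancestors of G: {A, D, E, F, G, I}.
Ancestors of H: {A, B, C, D, E, F, H, I}.
Common ancestors: {A, D, E, F, I}.
Among these, F is not an ancestor of any other common ancestor — it is the merge base.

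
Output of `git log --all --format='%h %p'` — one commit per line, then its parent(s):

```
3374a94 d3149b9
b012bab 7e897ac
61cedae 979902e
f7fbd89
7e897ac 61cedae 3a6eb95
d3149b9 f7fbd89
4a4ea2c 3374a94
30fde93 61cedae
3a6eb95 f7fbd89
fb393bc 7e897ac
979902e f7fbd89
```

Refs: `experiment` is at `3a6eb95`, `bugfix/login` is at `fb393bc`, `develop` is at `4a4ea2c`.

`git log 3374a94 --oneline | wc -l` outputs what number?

3

Walking parent pointers from 3374a94: reachable set = {3374a94, d3149b9, f7fbd89}.
That is 3 commits.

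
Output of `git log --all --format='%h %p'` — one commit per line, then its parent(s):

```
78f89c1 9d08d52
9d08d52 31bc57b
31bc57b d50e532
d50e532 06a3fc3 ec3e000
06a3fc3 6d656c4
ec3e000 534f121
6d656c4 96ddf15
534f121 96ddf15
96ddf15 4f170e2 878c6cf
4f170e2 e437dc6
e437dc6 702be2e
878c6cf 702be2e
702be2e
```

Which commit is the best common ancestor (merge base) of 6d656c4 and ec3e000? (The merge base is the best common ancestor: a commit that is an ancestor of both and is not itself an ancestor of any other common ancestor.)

Ancestors of 6d656c4: {4f170e2, 6d656c4, 702be2e, 878c6cf, 96ddf15, e437dc6}.
Ancestors of ec3e000: {4f170e2, 534f121, 702be2e, 878c6cf, 96ddf15, e437dc6, ec3e000}.
Common ancestors: {4f170e2, 702be2e, 878c6cf, 96ddf15, e437dc6}.
Among these, 96ddf15 is not an ancestor of any other common ancestor — it is the merge base.

96ddf15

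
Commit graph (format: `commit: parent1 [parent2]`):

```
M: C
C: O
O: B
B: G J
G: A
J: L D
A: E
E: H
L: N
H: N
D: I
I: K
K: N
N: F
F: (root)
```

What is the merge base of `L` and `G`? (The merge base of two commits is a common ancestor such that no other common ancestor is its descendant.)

Ancestors of L: {F, L, N}.
Ancestors of G: {A, E, F, G, H, N}.
Common ancestors: {F, N}.
Among these, N is not an ancestor of any other common ancestor — it is the merge base.

N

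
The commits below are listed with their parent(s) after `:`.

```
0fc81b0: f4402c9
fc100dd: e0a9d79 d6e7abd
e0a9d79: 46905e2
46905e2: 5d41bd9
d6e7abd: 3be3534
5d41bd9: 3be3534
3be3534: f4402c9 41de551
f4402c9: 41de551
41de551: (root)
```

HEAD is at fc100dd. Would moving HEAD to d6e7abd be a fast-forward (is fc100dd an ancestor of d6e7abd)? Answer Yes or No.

A fast-forward from fc100dd to d6e7abd is possible iff fc100dd is an ancestor of d6e7abd.
Ancestors of d6e7abd: {3be3534, 41de551, d6e7abd, f4402c9}.
fc100dd is not among them, so fast-forward is not possible.

No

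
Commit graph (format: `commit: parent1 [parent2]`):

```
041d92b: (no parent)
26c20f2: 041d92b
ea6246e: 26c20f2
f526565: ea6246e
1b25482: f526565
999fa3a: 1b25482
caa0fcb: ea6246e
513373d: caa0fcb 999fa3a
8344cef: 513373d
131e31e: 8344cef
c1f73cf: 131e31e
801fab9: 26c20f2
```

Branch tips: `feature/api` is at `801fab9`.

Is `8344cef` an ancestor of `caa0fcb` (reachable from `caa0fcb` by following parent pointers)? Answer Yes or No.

No

Ancestors of caa0fcb: {041d92b, 26c20f2, caa0fcb, ea6246e}.
8344cef is not in that set, so it is not an ancestor of caa0fcb.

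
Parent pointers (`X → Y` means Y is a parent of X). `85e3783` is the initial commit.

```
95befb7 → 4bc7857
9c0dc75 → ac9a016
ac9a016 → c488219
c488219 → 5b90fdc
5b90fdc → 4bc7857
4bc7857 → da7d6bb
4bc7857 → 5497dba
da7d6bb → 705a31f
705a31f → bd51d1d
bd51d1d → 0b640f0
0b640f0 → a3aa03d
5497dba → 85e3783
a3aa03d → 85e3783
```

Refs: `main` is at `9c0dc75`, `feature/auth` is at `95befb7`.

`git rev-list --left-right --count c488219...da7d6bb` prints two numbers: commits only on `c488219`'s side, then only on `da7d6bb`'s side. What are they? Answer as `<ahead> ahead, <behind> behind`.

4 ahead, 0 behind

Reachable from c488219: {0b640f0, 4bc7857, 5497dba, 5b90fdc, 705a31f, 85e3783, a3aa03d, bd51d1d, c488219, da7d6bb}.
Reachable from da7d6bb: {0b640f0, 705a31f, 85e3783, a3aa03d, bd51d1d, da7d6bb}.
Only in c488219's history (ahead): {4bc7857, 5497dba, 5b90fdc, c488219} — 4.
Only in da7d6bb's history (behind): {} — 0.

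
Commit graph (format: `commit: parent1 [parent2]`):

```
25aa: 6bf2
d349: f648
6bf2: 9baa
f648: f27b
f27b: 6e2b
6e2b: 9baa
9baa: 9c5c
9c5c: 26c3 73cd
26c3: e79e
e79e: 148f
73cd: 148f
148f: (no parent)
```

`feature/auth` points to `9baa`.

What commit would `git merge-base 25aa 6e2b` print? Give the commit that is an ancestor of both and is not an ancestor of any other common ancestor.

Ancestors of 25aa: {148f, 25aa, 26c3, 6bf2, 73cd, 9baa, 9c5c, e79e}.
Ancestors of 6e2b: {148f, 26c3, 6e2b, 73cd, 9baa, 9c5c, e79e}.
Common ancestors: {148f, 26c3, 73cd, 9baa, 9c5c, e79e}.
Among these, 9baa is not an ancestor of any other common ancestor — it is the merge base.

9baa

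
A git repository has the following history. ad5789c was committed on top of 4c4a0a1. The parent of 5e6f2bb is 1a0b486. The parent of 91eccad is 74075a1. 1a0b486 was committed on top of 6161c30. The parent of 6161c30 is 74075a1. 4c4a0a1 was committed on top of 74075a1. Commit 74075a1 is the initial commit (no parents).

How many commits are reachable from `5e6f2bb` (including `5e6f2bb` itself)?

4

Walking parent pointers from 5e6f2bb: reachable set = {1a0b486, 5e6f2bb, 6161c30, 74075a1}.
That is 4 commits.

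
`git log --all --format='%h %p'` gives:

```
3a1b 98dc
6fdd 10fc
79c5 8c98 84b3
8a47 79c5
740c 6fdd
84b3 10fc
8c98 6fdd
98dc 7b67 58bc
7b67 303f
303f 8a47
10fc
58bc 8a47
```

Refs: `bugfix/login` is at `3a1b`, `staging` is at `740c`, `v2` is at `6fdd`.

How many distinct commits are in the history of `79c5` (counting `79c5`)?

5

Walking parent pointers from 79c5: reachable set = {10fc, 6fdd, 79c5, 84b3, 8c98}.
That is 5 commits.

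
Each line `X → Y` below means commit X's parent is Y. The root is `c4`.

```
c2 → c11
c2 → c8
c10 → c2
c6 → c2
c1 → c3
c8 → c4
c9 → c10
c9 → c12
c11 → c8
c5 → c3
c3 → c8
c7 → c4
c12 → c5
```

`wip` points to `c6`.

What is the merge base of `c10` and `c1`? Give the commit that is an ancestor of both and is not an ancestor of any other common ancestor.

c8

Ancestors of c10: {c10, c11, c2, c4, c8}.
Ancestors of c1: {c1, c3, c4, c8}.
Common ancestors: {c4, c8}.
Among these, c8 is not an ancestor of any other common ancestor — it is the merge base.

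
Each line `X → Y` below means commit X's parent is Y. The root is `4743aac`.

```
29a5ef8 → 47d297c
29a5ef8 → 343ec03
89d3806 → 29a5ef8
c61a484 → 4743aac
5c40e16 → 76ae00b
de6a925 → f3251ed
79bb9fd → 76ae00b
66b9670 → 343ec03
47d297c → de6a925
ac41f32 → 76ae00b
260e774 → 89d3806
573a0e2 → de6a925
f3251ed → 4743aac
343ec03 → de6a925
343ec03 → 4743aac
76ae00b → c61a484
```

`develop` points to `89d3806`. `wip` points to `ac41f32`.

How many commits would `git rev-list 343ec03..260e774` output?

4

Reachable from 260e774: {260e774, 29a5ef8, 343ec03, 4743aac, 47d297c, 89d3806, de6a925, f3251ed}.
Reachable from 343ec03: {343ec03, 4743aac, de6a925, f3251ed}.
In 260e774's history but not 343ec03's: {260e774, 29a5ef8, 47d297c, 89d3806} — 4 commits.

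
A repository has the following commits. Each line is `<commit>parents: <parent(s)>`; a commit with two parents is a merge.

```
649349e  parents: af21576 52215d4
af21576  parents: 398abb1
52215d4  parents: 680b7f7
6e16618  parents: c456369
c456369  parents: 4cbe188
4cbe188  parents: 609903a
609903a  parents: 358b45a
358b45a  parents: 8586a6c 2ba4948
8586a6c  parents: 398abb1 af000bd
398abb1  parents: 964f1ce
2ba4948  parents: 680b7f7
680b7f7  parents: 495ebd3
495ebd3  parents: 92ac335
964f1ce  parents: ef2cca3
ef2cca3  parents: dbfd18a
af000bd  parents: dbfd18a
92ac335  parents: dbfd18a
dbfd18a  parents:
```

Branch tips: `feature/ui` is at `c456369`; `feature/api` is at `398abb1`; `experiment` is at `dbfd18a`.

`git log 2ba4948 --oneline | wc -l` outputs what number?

Walking parent pointers from 2ba4948: reachable set = {2ba4948, 495ebd3, 680b7f7, 92ac335, dbfd18a}.
That is 5 commits.

5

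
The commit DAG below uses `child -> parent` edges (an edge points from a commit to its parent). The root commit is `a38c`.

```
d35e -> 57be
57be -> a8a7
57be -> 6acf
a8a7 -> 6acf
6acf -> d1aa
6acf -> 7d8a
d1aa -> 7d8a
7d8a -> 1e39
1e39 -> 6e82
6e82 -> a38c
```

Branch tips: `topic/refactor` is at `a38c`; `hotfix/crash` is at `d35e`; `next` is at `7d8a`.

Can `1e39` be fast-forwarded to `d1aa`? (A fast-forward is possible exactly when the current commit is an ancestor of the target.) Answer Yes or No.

A fast-forward from 1e39 to d1aa is possible iff 1e39 is an ancestor of d1aa.
Ancestors of d1aa: {1e39, 6e82, 7d8a, a38c, d1aa}.
1e39 is among them, so fast-forward is possible.

Yes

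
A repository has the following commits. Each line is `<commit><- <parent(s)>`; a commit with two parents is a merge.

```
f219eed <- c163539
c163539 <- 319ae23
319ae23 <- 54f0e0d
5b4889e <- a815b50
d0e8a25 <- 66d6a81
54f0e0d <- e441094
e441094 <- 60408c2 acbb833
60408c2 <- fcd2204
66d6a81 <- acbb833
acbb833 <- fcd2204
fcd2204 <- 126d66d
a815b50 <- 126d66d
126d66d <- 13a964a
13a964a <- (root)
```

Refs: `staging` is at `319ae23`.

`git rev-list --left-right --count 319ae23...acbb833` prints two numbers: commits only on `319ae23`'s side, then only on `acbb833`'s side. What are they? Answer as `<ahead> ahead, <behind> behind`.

Reachable from 319ae23: {126d66d, 13a964a, 319ae23, 54f0e0d, 60408c2, acbb833, e441094, fcd2204}.
Reachable from acbb833: {126d66d, 13a964a, acbb833, fcd2204}.
Only in 319ae23's history (ahead): {319ae23, 54f0e0d, 60408c2, e441094} — 4.
Only in acbb833's history (behind): {} — 0.

4 ahead, 0 behind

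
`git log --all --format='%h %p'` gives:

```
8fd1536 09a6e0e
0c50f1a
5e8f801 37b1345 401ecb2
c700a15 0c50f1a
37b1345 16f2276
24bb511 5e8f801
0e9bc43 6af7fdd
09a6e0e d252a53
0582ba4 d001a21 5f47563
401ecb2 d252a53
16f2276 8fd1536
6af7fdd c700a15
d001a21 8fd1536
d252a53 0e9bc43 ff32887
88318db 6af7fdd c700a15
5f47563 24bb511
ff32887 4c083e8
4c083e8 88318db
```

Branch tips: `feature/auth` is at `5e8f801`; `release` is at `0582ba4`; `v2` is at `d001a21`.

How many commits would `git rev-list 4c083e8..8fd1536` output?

Reachable from 8fd1536: {09a6e0e, 0c50f1a, 0e9bc43, 4c083e8, 6af7fdd, 88318db, 8fd1536, c700a15, d252a53, ff32887}.
Reachable from 4c083e8: {0c50f1a, 4c083e8, 6af7fdd, 88318db, c700a15}.
In 8fd1536's history but not 4c083e8's: {09a6e0e, 0e9bc43, 8fd1536, d252a53, ff32887} — 5 commits.

5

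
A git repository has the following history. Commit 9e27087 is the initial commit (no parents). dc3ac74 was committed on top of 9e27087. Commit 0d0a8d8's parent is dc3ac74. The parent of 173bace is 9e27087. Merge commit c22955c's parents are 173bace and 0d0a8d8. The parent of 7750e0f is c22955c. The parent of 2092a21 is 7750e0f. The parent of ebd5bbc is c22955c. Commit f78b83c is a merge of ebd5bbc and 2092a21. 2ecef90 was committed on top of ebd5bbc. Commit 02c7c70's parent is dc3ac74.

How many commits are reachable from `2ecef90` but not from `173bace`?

Reachable from 2ecef90: {0d0a8d8, 173bace, 2ecef90, 9e27087, c22955c, dc3ac74, ebd5bbc}.
Reachable from 173bace: {173bace, 9e27087}.
In 2ecef90's history but not 173bace's: {0d0a8d8, 2ecef90, c22955c, dc3ac74, ebd5bbc} — 5 commits.

5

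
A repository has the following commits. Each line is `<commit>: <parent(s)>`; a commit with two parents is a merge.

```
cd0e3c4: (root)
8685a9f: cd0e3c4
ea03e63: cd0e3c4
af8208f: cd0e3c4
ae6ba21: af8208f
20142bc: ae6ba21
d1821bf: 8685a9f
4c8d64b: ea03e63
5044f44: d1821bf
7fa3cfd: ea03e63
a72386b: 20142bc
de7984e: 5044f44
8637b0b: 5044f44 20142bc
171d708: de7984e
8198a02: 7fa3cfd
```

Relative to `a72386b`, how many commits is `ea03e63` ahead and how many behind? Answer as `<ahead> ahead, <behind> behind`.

Reachable from ea03e63: {cd0e3c4, ea03e63}.
Reachable from a72386b: {20142bc, a72386b, ae6ba21, af8208f, cd0e3c4}.
Only in ea03e63's history (ahead): {ea03e63} — 1.
Only in a72386b's history (behind): {20142bc, a72386b, ae6ba21, af8208f} — 4.

1 ahead, 4 behind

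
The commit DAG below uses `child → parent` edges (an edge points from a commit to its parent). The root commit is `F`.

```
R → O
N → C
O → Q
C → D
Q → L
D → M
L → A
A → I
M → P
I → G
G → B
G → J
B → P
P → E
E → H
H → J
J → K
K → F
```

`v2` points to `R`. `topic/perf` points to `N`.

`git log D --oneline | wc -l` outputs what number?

8

Walking parent pointers from D: reachable set = {D, E, F, H, J, K, M, P}.
That is 8 commits.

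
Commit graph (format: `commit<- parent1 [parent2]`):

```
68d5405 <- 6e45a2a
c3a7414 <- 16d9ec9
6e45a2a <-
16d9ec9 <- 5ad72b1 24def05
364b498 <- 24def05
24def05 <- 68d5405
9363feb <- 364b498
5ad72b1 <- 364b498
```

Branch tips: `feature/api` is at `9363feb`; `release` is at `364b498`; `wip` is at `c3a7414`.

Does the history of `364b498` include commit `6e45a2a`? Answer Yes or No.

Ancestors of 364b498 (commits reachable by following parents): {24def05, 364b498, 68d5405, 6e45a2a}.
6e45a2a is in that set, so it is an ancestor of 364b498.

Yes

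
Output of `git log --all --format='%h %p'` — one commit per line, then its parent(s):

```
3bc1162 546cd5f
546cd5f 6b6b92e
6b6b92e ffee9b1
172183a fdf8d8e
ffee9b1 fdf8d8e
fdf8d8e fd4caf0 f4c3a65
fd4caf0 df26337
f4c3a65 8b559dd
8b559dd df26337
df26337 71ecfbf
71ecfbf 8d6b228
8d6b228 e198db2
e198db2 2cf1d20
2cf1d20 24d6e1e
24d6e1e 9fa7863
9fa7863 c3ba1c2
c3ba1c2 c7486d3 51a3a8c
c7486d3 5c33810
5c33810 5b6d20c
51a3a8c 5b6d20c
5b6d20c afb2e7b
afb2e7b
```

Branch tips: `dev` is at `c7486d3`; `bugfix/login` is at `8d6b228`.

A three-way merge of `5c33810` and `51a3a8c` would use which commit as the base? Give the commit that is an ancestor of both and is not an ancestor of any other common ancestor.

5b6d20c

Ancestors of 5c33810: {5b6d20c, 5c33810, afb2e7b}.
Ancestors of 51a3a8c: {51a3a8c, 5b6d20c, afb2e7b}.
Common ancestors: {5b6d20c, afb2e7b}.
Among these, 5b6d20c is not an ancestor of any other common ancestor — it is the merge base.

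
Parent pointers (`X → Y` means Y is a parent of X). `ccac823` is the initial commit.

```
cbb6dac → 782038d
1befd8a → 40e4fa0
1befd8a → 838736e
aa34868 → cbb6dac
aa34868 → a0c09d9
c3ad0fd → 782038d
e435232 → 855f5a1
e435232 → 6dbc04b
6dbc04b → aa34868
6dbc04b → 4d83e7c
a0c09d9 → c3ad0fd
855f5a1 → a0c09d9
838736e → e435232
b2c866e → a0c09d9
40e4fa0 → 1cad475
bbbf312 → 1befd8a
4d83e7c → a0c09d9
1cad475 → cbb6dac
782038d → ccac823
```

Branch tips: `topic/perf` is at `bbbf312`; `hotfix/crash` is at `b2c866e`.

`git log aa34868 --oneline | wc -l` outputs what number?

6

Walking parent pointers from aa34868: reachable set = {782038d, a0c09d9, aa34868, c3ad0fd, cbb6dac, ccac823}.
That is 6 commits.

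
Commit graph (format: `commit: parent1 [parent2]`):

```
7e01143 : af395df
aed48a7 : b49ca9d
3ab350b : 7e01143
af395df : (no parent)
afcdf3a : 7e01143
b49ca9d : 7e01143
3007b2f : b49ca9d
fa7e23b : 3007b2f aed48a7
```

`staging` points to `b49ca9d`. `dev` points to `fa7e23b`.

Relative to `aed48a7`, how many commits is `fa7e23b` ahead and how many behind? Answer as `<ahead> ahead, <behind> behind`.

Reachable from fa7e23b: {3007b2f, 7e01143, aed48a7, af395df, b49ca9d, fa7e23b}.
Reachable from aed48a7: {7e01143, aed48a7, af395df, b49ca9d}.
Only in fa7e23b's history (ahead): {3007b2f, fa7e23b} — 2.
Only in aed48a7's history (behind): {} — 0.

2 ahead, 0 behind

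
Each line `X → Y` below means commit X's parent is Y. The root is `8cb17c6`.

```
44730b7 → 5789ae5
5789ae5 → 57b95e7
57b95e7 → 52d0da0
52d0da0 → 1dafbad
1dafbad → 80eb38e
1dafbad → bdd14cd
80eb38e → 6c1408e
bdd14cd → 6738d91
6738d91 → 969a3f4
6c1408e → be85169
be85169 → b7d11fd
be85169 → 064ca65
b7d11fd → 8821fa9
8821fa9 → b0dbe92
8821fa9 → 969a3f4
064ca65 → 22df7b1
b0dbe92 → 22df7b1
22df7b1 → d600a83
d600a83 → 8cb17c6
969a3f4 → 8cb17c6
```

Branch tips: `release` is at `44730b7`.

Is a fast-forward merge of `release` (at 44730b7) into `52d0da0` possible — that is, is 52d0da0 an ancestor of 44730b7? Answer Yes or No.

A fast-forward from 52d0da0 to 44730b7 is possible iff 52d0da0 is an ancestor of 44730b7.
Ancestors of 44730b7: {064ca65, 1dafbad, 22df7b1, 44730b7, 52d0da0, 5789ae5, 57b95e7, 6738d91, 6c1408e, 80eb38e, 8821fa9, 8cb17c6, 969a3f4, b0dbe92, b7d11fd, bdd14cd, be85169, d600a83}.
52d0da0 is among them, so fast-forward is possible.

Yes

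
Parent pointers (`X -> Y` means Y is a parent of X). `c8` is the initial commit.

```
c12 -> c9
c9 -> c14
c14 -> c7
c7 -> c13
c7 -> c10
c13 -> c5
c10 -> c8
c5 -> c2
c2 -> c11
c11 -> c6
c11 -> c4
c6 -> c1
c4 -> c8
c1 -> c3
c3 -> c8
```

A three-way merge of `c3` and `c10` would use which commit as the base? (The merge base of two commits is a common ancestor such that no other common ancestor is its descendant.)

Ancestors of c3: {c3, c8}.
Ancestors of c10: {c10, c8}.
Common ancestors: {c8}.
The only common ancestor is c8, so it is the merge base.

c8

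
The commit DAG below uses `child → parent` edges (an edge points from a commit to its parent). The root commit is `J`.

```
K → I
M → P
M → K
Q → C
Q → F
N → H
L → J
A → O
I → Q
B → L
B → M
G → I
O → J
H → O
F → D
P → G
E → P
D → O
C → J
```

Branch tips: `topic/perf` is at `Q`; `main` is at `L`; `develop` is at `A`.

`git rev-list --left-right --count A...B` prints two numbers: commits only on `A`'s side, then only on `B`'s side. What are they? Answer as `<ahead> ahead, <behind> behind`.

Reachable from A: {A, J, O}.
Reachable from B: {B, C, D, F, G, I, J, K, L, M, O, P, Q}.
Only in A's history (ahead): {A} — 1.
Only in B's history (behind): {B, C, D, F, G, I, K, L, M, P, Q} — 11.

1 ahead, 11 behind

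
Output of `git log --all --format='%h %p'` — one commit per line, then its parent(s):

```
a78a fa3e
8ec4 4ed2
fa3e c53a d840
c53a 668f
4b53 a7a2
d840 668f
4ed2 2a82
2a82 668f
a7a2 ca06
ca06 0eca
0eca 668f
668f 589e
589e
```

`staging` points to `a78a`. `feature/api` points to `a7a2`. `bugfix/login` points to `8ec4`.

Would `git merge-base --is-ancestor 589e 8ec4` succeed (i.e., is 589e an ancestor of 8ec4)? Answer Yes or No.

Ancestors of 8ec4 (commits reachable by following parents): {2a82, 4ed2, 589e, 668f, 8ec4}.
589e is in that set, so it is an ancestor of 8ec4.

Yes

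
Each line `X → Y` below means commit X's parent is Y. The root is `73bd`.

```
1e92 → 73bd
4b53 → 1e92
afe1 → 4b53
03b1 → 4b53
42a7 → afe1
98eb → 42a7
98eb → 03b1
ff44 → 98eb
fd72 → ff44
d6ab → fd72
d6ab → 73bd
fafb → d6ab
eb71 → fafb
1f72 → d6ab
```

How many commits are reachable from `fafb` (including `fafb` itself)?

11

Walking parent pointers from fafb: reachable set = {03b1, 1e92, 42a7, 4b53, 73bd, 98eb, afe1, d6ab, fafb, fd72, ff44}.
That is 11 commits.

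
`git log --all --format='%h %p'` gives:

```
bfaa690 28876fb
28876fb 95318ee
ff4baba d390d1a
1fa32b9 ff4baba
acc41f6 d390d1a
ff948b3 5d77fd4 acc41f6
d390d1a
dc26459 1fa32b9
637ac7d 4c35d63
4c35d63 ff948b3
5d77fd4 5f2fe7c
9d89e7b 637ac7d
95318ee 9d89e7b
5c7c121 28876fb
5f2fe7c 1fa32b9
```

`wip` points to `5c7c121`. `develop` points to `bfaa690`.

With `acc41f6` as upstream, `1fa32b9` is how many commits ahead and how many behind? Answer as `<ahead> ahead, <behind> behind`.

Reachable from 1fa32b9: {1fa32b9, d390d1a, ff4baba}.
Reachable from acc41f6: {acc41f6, d390d1a}.
Only in 1fa32b9's history (ahead): {1fa32b9, ff4baba} — 2.
Only in acc41f6's history (behind): {acc41f6} — 1.

2 ahead, 1 behind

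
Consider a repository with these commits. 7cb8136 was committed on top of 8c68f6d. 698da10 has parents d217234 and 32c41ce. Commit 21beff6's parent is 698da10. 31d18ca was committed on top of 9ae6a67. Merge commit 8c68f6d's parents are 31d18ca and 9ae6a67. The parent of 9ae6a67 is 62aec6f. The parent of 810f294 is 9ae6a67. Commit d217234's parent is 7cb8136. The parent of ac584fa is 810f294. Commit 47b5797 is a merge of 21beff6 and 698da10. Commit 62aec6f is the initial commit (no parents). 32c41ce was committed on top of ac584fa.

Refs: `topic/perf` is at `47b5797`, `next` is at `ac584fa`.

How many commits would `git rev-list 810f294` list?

Walking parent pointers from 810f294: reachable set = {62aec6f, 810f294, 9ae6a67}.
That is 3 commits.

3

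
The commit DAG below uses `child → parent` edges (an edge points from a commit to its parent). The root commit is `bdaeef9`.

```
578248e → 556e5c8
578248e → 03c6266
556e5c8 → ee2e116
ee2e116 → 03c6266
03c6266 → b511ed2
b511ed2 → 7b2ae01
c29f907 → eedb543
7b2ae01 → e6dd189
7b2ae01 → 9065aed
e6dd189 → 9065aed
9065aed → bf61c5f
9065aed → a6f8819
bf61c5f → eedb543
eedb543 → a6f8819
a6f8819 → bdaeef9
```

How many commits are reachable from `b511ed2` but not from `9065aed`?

3

Reachable from b511ed2: {7b2ae01, 9065aed, a6f8819, b511ed2, bdaeef9, bf61c5f, e6dd189, eedb543}.
Reachable from 9065aed: {9065aed, a6f8819, bdaeef9, bf61c5f, eedb543}.
In b511ed2's history but not 9065aed's: {7b2ae01, b511ed2, e6dd189} — 3 commits.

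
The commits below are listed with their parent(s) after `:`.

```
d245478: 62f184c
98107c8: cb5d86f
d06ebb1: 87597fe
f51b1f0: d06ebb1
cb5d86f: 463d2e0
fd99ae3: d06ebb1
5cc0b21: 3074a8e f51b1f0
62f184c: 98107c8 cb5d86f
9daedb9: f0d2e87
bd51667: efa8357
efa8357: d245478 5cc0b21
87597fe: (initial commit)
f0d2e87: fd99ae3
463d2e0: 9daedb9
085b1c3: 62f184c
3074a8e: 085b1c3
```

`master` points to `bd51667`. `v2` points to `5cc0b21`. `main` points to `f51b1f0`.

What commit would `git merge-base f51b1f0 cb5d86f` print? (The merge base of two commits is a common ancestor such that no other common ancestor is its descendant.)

d06ebb1

Ancestors of f51b1f0: {87597fe, d06ebb1, f51b1f0}.
Ancestors of cb5d86f: {463d2e0, 87597fe, 9daedb9, cb5d86f, d06ebb1, f0d2e87, fd99ae3}.
Common ancestors: {87597fe, d06ebb1}.
Among these, d06ebb1 is not an ancestor of any other common ancestor — it is the merge base.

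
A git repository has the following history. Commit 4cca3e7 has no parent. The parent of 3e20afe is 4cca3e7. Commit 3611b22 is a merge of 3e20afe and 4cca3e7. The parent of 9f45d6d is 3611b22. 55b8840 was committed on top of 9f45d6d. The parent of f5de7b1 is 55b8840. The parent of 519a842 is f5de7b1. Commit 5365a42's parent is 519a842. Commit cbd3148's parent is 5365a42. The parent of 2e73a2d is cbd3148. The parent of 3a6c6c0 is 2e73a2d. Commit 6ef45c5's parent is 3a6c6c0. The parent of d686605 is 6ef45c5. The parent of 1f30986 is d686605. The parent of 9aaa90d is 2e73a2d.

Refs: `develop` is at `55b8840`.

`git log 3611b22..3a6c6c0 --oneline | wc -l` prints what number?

8

Reachable from 3a6c6c0: {2e73a2d, 3611b22, 3a6c6c0, 3e20afe, 4cca3e7, 519a842, 5365a42, 55b8840, 9f45d6d, cbd3148, f5de7b1}.
Reachable from 3611b22: {3611b22, 3e20afe, 4cca3e7}.
In 3a6c6c0's history but not 3611b22's: {2e73a2d, 3a6c6c0, 519a842, 5365a42, 55b8840, 9f45d6d, cbd3148, f5de7b1} — 8 commits.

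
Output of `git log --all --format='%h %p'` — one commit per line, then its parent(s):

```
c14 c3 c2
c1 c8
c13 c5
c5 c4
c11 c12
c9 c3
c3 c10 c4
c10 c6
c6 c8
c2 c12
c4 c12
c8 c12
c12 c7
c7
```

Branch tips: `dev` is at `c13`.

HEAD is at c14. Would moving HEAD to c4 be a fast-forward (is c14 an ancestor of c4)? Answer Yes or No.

A fast-forward from c14 to c4 is possible iff c14 is an ancestor of c4.
Ancestors of c4: {c12, c4, c7}.
c14 is not among them, so fast-forward is not possible.

No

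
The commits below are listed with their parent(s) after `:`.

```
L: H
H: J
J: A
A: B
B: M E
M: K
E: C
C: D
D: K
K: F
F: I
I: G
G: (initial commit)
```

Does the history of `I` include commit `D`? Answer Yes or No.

No

Ancestors of I: {G, I}.
D is not in that set, so it is not an ancestor of I.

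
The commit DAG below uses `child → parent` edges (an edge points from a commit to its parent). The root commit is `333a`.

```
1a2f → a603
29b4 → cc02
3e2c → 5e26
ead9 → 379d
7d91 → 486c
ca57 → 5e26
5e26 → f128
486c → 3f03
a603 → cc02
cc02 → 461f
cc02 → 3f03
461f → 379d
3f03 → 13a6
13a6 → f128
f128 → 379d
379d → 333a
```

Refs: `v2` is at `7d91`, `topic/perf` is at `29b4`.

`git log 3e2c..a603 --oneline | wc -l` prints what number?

Reachable from a603: {13a6, 333a, 379d, 3f03, 461f, a603, cc02, f128}.
Reachable from 3e2c: {333a, 379d, 3e2c, 5e26, f128}.
In a603's history but not 3e2c's: {13a6, 3f03, 461f, a603, cc02} — 5 commits.

5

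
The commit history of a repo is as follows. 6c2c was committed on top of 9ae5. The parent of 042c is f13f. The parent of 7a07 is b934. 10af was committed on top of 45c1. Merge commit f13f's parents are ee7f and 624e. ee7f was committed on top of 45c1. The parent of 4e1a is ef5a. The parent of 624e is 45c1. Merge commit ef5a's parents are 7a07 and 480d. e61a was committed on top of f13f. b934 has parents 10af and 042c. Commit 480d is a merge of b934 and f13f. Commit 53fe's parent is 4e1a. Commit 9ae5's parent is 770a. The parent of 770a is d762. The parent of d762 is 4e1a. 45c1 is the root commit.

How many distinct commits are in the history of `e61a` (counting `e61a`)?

Walking parent pointers from e61a: reachable set = {45c1, 624e, e61a, ee7f, f13f}.
That is 5 commits.

5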